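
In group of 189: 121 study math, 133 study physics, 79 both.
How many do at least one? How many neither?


|A∪B| = 121+133-79 = 175
Neither = 189-175 = 14

At least one: 175; Neither: 14


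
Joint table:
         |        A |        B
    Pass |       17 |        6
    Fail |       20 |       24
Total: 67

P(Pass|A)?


P(Pass|A) = 17/(17+20) = 17/37

P = 17/37 ≈ 45.95%


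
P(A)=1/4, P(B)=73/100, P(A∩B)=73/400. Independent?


P(A)×P(B) = 73/400
P(A∩B) = 73/400
Equal ✓ → Independent

Yes, independent


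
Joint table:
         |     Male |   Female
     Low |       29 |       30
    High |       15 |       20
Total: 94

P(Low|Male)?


P(Low|Male) = 29/(29+15) = 29/44

P = 29/44 ≈ 65.91%


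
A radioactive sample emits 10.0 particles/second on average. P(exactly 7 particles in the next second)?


Poisson(λ=10.0): P(X=7) = e^(-λ)×λ^k/k!
= e^(-10.0) × 10.0^7 / 7!
≈ 4.539992976e-05 × 10000000 / 5040 ≈ 0.090079

P(X=7) ≈ 0.090079 ≈ 9.01%


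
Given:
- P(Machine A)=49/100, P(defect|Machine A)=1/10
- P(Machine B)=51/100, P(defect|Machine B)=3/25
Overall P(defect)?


P(B) = Σ P(B|Aᵢ)×P(Aᵢ)
  1/10×49/100 = 49/1000
  3/25×51/100 = 153/2500
Sum = 551/5000

P(defect) = 551/5000 ≈ 11.02%


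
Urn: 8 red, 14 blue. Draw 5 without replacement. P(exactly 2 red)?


Hypergeometric: C(8,2)×C(14,3)/C(22,5)
= 28×364/26334 = 728/1881

P(X=2) = 728/1881 ≈ 38.70%


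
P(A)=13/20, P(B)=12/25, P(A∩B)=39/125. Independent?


P(A)×P(B) = 39/125
P(A∩B) = 39/125
Equal ✓ → Independent

Yes, independent


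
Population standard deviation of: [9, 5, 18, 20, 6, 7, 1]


Mean = 66/7
  (9-66/7)²=9/49
  (5-66/7)²=961/49
  (18-66/7)²=3600/49
  (20-66/7)²=5476/49
  (6-66/7)²=576/49
  (7-66/7)²=289/49
  (1-66/7)²=3481/49
Σ(x-μ)² = 2056/7
σ² = (2056/7)/7 = 2056/49

σ = √(2056/49) ≈ 6.4776


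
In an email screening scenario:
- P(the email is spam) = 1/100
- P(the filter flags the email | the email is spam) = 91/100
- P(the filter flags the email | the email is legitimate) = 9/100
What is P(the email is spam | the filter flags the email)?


Using Bayes' theorem:
P(A|B) = P(B|A)·P(A) / P(B)

P(the filter flags the email) = 91/100 × 1/100 + 9/100 × 99/100
= 91/10000 + 891/10000 = 491/5000

P(the email is spam|the filter flags the email) = (91/10000) / (491/5000) = 91/982

P(the email is spam|the filter flags the email) = 91/982 ≈ 9.27%


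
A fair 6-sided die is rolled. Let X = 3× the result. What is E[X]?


E[die] = (1+6)/2 = 7/2
E[X] = 3 × 7/2 = 21/2

E[X] = 21/2


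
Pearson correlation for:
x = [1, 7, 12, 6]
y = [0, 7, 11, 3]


n=4, Σx=26, Σy=21, Σxy=199, Σx²=230, Σy²=179
r = (4×199 - 26×21)/√((4×230 - 26²)(4×179 - 21²))
= 250/√(244×275) = 250/√67100 ≈ 250/259.0367 ≈ 0.9651

r ≈ 0.9651


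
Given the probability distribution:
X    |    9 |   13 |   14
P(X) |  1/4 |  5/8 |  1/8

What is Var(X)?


E[X] = 97/8
E[X²] = 1203/8
Var(X) = E[X²] - (E[X])² = 1203/8 - 9409/64 = 215/64

Var(X) = 215/64 ≈ 3.3594


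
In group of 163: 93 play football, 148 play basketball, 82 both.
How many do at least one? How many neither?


|A∪B| = 93+148-82 = 159
Neither = 163-159 = 4

At least one: 159; Neither: 4


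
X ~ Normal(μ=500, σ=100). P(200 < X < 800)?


z₁=(200-500)/100=-3.0, z₂=(800-500)/100=3.0
P = Φ(3.0) - Φ(-3.0) = 0.998650 - 0.001350 = 0.997300 ≈ 0.9973

P(200 < X < 800) ≈ 0.9973


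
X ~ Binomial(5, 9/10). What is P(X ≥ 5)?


P(X ≥ 5) = Σ P(X=i) for i=5..5
P(X=5) = 59049/100000
Sum = 59049/100000

P(X ≥ 5) = 59049/100000 ≈ 59.05%


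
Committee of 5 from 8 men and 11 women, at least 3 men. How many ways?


Count by #men:
  3M,2W: C(8,3)×C(11,2)=3080
  4M,1W: C(8,4)×C(11,1)=770
  5M,0W: C(8,5)×C(11,0)=56
Total = 3906

3906


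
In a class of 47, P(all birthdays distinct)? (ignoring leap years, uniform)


P(all different) = Π(365-i)/365 for i=0..46
= (365/365)×(364/365)×...×(319/365)
= 0.045226

P ≈ 0.0452 ≈ 4.52%


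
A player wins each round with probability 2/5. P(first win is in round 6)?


Geometric: P(X=6) = (1-p)^(k-1)×p = (3/5)^5×2/5 = 486/15625

P(X=6) = 486/15625 ≈ 3.11%


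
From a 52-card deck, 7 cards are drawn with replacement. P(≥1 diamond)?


P(not a diamond) = 39/52 = 3/4
P(none in 7 draws) = (3/4)^7 = 2187/16384
P(≥1 diamond) = 1 - 2187/16384 = 14197/16384

P = 14197/16384 ≈ 86.65%


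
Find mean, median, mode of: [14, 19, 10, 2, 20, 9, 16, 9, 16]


Sorted: [2, 9, 9, 10, 14, 16, 16, 19, 20]
Mean = 115/9
Median = 14
Freq: {14: 1, 19: 1, 10: 1, 2: 1, 20: 1, 9: 2, 16: 2}
Mode: [9, 16]

Mean=115/9, Median=14, Mode=[9, 16]


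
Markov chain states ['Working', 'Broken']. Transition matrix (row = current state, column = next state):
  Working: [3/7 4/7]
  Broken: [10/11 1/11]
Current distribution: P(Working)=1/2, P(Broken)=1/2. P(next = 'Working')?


P(next=Working) = Σᵢ P(now=i)×P(i→Working)
= 1/2×3/7 + 1/2×10/11
= 3/14 + 5/11 = 103/154

P = 103/154 ≈ 0.6688


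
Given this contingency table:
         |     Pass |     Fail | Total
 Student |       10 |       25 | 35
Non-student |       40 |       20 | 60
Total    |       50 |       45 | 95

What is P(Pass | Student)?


P(Pass | Student) = 10/(10+25) = 10/35 = 2/7

P(Pass|Student) = 2/7 ≈ 28.57%


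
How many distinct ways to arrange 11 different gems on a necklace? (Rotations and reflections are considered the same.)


Free circular arrangements: rotations and reflections both identified.
(n-1)!/2 = 10!/2 = 3628800/2 = 1814400

1814400


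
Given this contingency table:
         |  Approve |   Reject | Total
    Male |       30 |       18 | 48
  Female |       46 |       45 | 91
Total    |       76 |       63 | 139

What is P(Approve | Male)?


P(Approve | Male) = 30/(30+18) = 30/48 = 5/8

P(Approve|Male) = 5/8 ≈ 62.50%


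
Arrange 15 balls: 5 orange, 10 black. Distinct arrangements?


15!/(5!×10!) = 3003

3003


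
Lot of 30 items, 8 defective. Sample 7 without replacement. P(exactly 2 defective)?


Hypergeometric: C(8,2)×C(22,5)/C(30,7)
= 28×26334/2035800 = 10241/28275

P(X=2) = 10241/28275 ≈ 36.22%


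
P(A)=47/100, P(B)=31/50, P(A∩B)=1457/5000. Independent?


P(A)×P(B) = 1457/5000
P(A∩B) = 1457/5000
Equal ✓ → Independent

Yes, independent


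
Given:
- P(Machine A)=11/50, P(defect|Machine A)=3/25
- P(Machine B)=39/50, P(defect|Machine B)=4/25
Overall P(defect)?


P(B) = Σ P(B|Aᵢ)×P(Aᵢ)
  3/25×11/50 = 33/1250
  4/25×39/50 = 78/625
Sum = 189/1250

P(defect) = 189/1250 ≈ 15.12%


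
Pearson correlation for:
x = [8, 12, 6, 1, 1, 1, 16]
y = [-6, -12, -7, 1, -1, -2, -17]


n=7, Σx=45, Σy=-44, Σxy=-508, Σx²=503, Σy²=524
r = (7×(-508) - 45×(-44))/√((7×503 - 45²)(7×524 - (-44)²))
= -1576/√(1496×1732) = -1576/√2591072 ≈ -1576/1609.6807 ≈ -0.9791

r ≈ -0.9791


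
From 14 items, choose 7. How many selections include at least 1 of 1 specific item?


Complement: C(14,7) - C(13,7) = 3432 - 1716 = 1716

1716


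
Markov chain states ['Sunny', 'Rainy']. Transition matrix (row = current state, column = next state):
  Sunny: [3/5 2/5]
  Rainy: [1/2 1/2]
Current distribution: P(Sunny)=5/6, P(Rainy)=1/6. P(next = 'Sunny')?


P(next=Sunny) = Σᵢ P(now=i)×P(i→Sunny)
= 5/6×3/5 + 1/6×1/2
= 1/2 + 1/12 = 7/12

P = 7/12 ≈ 0.5833


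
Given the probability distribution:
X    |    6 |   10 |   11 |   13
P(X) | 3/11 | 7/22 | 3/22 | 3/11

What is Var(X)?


E[X] = 217/22
E[X²] = 2293/22
Var(X) = E[X²] - (E[X])² = 2293/22 - 47089/484 = 3357/484

Var(X) = 3357/484 ≈ 6.9360


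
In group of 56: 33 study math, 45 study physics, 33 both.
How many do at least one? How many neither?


|A∪B| = 33+45-33 = 45
Neither = 56-45 = 11

At least one: 45; Neither: 11


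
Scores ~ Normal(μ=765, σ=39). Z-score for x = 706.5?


z = (x - μ)/σ = (706.5 - 765)/39 = -1.5

z = -1.5


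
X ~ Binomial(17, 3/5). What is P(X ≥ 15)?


P(X ≥ 15) = Σ P(X=i) for i=15..17
P(X=15) = 7805805408/762939453125
P(X=16) = 1463588514/762939453125
P(X=17) = 129140163/762939453125
Sum = 1879706817/152587890625

P(X ≥ 15) = 1879706817/152587890625 ≈ 1.23%


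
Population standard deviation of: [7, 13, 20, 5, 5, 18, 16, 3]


Mean = 87/8
  (7-87/8)²=961/64
  (13-87/8)²=289/64
  (20-87/8)²=5329/64
  (5-87/8)²=2209/64
  (5-87/8)²=2209/64
  (18-87/8)²=3249/64
  (16-87/8)²=1681/64
  (3-87/8)²=3969/64
Σ(x-μ)² = 2487/8
σ² = (2487/8)/8 = 2487/64

σ = √(2487/64) ≈ 6.2337


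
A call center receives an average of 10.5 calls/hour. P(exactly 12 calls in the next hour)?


Poisson(λ=10.5): P(X=12) = e^(-λ)×λ^k/k!
= e^(-10.5) × 10.5^12 / 12!
≈ 2.753644935e-05 × 1.79585632602e+12 / 479001600 ≈ 0.103239

P(X=12) ≈ 0.103239 ≈ 10.32%


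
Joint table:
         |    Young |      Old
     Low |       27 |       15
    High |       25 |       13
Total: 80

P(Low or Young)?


P(Low∨Young) = P(Low) + P(Young) - P(Low∧Young)
= (42 + 52 - 27)/80 = 67/80

P = 67/80 ≈ 83.75%


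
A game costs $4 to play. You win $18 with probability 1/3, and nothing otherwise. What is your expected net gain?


E[gain] = (18-4)×1/3 + (-4)×2/3
= 14/3 - 8/3 = 2

Expected net gain = $2 ≈ $2.00


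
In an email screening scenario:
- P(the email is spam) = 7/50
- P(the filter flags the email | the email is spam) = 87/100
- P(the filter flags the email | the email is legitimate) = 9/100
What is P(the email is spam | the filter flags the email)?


Using Bayes' theorem:
P(A|B) = P(B|A)·P(A) / P(B)

P(the filter flags the email) = 87/100 × 7/50 + 9/100 × 43/50
= 609/5000 + 387/5000 = 249/1250

P(the email is spam|the filter flags the email) = (609/5000) / (249/1250) = 203/332

P(the email is spam|the filter flags the email) = 203/332 ≈ 61.14%


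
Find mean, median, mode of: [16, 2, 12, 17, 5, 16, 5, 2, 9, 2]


Sorted: [2, 2, 2, 5, 5, 9, 12, 16, 16, 17]
Mean = 86/10 = 43/5
Median = 7
Freq: {16: 2, 2: 3, 12: 1, 17: 1, 5: 2, 9: 1}
Mode: [2]

Mean=43/5, Median=7, Mode=2


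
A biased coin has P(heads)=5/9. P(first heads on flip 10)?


Geometric: P(X=10) = (1-p)^(k-1)×p = (4/9)^9×5/9 = 1310720/3486784401

P(X=10) = 1310720/3486784401 ≈ 0.04%


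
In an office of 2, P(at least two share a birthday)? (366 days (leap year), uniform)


P(all different) = Π(366-i)/366 for i=0..1
= 0.997268
P(match) = 1 - 0.997268 = 0.002732

P ≈ 0.0027 ≈ 0.27%


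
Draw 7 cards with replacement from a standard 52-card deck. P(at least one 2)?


P(not a 2) = 48/52 = 12/13
P(none in 7 draws) = (12/13)^7 = 35831808/62748517
P(≥1 2) = 1 - 35831808/62748517 = 26916709/62748517

P = 26916709/62748517 ≈ 42.90%


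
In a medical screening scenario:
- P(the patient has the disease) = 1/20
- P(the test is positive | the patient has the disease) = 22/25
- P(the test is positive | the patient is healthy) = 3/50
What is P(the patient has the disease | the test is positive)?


Using Bayes' theorem:
P(A|B) = P(B|A)·P(A) / P(B)

P(the test is positive) = 22/25 × 1/20 + 3/50 × 19/20
= 11/250 + 57/1000 = 101/1000

P(the patient has the disease|the test is positive) = (11/250) / (101/1000) = 44/101

P(the patient has the disease|the test is positive) = 44/101 ≈ 43.56%


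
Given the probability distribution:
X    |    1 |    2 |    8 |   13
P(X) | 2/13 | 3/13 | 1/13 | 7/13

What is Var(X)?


E[X] = 107/13
E[X²] = 97
Var(X) = E[X²] - (E[X])² = 97 - 11449/169 = 4944/169

Var(X) = 4944/169 ≈ 29.2544


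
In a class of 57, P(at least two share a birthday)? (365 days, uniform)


P(all different) = Π(365-i)/365 for i=0..56
= 0.009878
P(match) = 1 - 0.009878 = 0.990122

P ≈ 0.9901 ≈ 99.01%


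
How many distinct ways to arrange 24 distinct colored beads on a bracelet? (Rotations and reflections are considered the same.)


Free circular arrangements: rotations and reflections both identified.
(n-1)!/2 = 23!/2 = 25852016738884976640000/2 = 12926008369442488320000

12926008369442488320000


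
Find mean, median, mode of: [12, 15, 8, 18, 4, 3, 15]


Sorted: [3, 4, 8, 12, 15, 15, 18]
Mean = 75/7
Median = 12
Freq: {12: 1, 15: 2, 8: 1, 18: 1, 4: 1, 3: 1}
Mode: [15]

Mean=75/7, Median=12, Mode=15


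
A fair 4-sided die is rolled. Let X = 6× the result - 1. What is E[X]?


E[die] = (1+4)/2 = 5/2
E[X] = 6×5/2 - 1 = 14

E[X] = 14


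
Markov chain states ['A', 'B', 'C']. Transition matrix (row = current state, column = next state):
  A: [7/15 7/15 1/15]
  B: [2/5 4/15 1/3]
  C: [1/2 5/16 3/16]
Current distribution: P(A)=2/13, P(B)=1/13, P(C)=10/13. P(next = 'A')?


P(next=A) = Σᵢ P(now=i)×P(i→A)
= 2/13×7/15 + 1/13×2/5 + 10/13×1/2
= 14/195 + 2/65 + 5/13 = 19/39

P = 19/39 ≈ 0.4872


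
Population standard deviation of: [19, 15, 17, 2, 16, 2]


Mean = 71/6
  (19-71/6)²=1849/36
  (15-71/6)²=361/36
  (17-71/6)²=961/36
  (2-71/6)²=3481/36
  (16-71/6)²=625/36
  (2-71/6)²=3481/36
Σ(x-μ)² = 1793/6
σ² = (1793/6)/6 = 1793/36

σ = √(1793/36) ≈ 7.0573


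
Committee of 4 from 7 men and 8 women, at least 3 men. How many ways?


Count by #men:
  3M,1W: C(7,3)×C(8,1)=280
  4M,0W: C(7,4)×C(8,0)=35
Total = 315

315


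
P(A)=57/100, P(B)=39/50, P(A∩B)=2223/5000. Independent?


P(A)×P(B) = 2223/5000
P(A∩B) = 2223/5000
Equal ✓ → Independent

Yes, independent


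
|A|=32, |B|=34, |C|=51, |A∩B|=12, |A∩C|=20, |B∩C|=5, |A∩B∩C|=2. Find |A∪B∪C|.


|A∪B∪C| = 32+34+51-12-20-5+2 = 82

|A∪B∪C| = 82


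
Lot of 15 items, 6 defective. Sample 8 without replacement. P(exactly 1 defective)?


Hypergeometric: C(6,1)×C(9,7)/C(15,8)
= 6×36/6435 = 24/715

P(X=1) = 24/715 ≈ 3.36%


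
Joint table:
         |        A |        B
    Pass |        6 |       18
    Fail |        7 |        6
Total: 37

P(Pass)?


P(Pass) = (6+18)/37 = 24/37

P(Pass) = 24/37 ≈ 64.86%


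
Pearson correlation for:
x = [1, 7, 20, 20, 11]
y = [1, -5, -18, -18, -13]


n=5, Σx=59, Σy=-53, Σxy=-897, Σx²=971, Σy²=843
r = (5×(-897) - 59×(-53))/√((5×971 - 59²)(5×843 - (-53)²))
= -1358/√(1374×1406) = -1358/√1931844 ≈ -1358/1389.9079 ≈ -0.9770

r ≈ -0.9770


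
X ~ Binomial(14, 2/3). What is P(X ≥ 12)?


P(X ≥ 12) = Σ P(X=i) for i=12..14
P(X=12) = 372736/4782969
P(X=13) = 114688/4782969
P(X=14) = 16384/4782969
Sum = 167936/1594323

P(X ≥ 12) = 167936/1594323 ≈ 10.53%


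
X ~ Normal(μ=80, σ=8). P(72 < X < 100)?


z₁=(72-80)/8=-1.0, z₂=(100-80)/8=2.5
P = Φ(2.5) - Φ(-1.0) = 0.993790 - 0.158655 = 0.835135 ≈ 0.8351

P(72 < X < 100) ≈ 0.8351


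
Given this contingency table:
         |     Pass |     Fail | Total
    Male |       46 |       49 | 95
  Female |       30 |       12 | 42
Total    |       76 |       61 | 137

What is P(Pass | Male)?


P(Pass | Male) = 46/(46+49) = 46/95

P(Pass|Male) = 46/95 ≈ 48.42%


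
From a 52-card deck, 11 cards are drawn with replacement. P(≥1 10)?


P(not a 10) = 48/52 = 12/13
P(none in 11 draws) = (12/13)^11 = 743008370688/1792160394037
P(≥1 10) = 1 - 743008370688/1792160394037 = 1049152023349/1792160394037

P = 1049152023349/1792160394037 ≈ 58.54%


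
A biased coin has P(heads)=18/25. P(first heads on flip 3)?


Geometric: P(X=3) = (1-p)^(k-1)×p = (7/25)^2×18/25 = 882/15625

P(X=3) = 882/15625 ≈ 5.64%


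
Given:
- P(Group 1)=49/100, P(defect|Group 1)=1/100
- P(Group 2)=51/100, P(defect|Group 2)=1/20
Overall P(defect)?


P(B) = Σ P(B|Aᵢ)×P(Aᵢ)
  1/100×49/100 = 49/10000
  1/20×51/100 = 51/2000
Sum = 19/625

P(defect) = 19/625 ≈ 3.04%


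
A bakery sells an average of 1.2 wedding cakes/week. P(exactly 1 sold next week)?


Poisson(λ=1.2): P(X=1) = e^(-λ)×λ^k/k!
= e^(-1.2) × 1.2^1 / 1!
≈ 0.3011942119 × 1.2 / 1 ≈ 0.361433

P(X=1) ≈ 0.361433 ≈ 36.14%


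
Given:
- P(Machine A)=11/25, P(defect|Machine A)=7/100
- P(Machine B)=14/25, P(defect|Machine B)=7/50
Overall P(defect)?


P(B) = Σ P(B|Aᵢ)×P(Aᵢ)
  7/100×11/25 = 77/2500
  7/50×14/25 = 49/625
Sum = 273/2500

P(defect) = 273/2500 ≈ 10.92%


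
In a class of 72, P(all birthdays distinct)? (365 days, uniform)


P(all different) = Π(365-i)/365 for i=0..71
= (365/365)×(364/365)×...×(294/365)
= 0.000547

P ≈ 0.0005 ≈ 0.05%


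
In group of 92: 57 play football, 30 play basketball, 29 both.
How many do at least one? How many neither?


|A∪B| = 57+30-29 = 58
Neither = 92-58 = 34

At least one: 58; Neither: 34


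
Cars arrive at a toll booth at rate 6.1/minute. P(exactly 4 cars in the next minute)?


Poisson(λ=6.1): P(X=4) = e^(-λ)×λ^k/k!
= e^(-6.1) × 6.1^4 / 4!
≈ 0.002242867719 × 1384.5841 / 24 ≈ 0.129393

P(X=4) ≈ 0.129393 ≈ 12.94%


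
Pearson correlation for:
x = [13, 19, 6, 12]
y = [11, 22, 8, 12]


n=4, Σx=50, Σy=53, Σxy=753, Σx²=710, Σy²=813
r = (4×753 - 50×53)/√((4×710 - 50²)(4×813 - 53²))
= 362/√(340×443) = 362/√150620 ≈ 362/388.0979 ≈ 0.9328

r ≈ 0.9328


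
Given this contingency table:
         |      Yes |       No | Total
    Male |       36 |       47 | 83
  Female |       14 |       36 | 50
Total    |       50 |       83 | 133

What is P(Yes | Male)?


P(Yes | Male) = 36/(36+47) = 36/83

P(Yes|Male) = 36/83 ≈ 43.37%


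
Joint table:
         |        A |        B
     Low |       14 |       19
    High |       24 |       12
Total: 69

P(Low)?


P(Low) = (14+19)/69 = 33/69 = 11/23

P(Low) = 11/23 ≈ 47.83%


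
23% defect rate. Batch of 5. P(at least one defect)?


P(all good) = (77/100)^5 = 2706784157/10000000000
P(≥1 defect) = 7293215843/10000000000

P = 7293215843/10000000000 ≈ 72.93%


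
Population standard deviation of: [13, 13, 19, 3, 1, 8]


Mean = 57/6 = 19/2
  (13-19/2)²=49/4
  (13-19/2)²=49/4
  (19-19/2)²=361/4
  (3-19/2)²=169/4
  (1-19/2)²=289/4
  (8-19/2)²=9/4
Σ(x-μ)² = 463/2
σ² = (463/2)/6 = 463/12

σ = √(463/12) ≈ 6.2115


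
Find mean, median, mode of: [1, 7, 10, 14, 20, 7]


Sorted: [1, 7, 7, 10, 14, 20]
Mean = 59/6
Median = 17/2
Freq: {1: 1, 7: 2, 10: 1, 14: 1, 20: 1}
Mode: [7]

Mean=59/6, Median=17/2, Mode=7


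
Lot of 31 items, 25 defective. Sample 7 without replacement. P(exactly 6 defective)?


Hypergeometric: C(25,6)×C(6,1)/C(31,7)
= 177100×6/2629575 = 14168/35061

P(X=6) = 14168/35061 ≈ 40.41%


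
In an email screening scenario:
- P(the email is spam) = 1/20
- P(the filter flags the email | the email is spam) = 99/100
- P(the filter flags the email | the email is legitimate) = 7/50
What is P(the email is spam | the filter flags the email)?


Using Bayes' theorem:
P(A|B) = P(B|A)·P(A) / P(B)

P(the filter flags the email) = 99/100 × 1/20 + 7/50 × 19/20
= 99/2000 + 133/1000 = 73/400

P(the email is spam|the filter flags the email) = (99/2000) / (73/400) = 99/365

P(the email is spam|the filter flags the email) = 99/365 ≈ 27.12%


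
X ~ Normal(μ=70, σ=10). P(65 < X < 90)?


z₁=(65-70)/10=-0.5, z₂=(90-70)/10=2.0
P = Φ(2.0) - Φ(-0.5) = 0.977250 - 0.308538 = 0.668712 ≈ 0.6687

P(65 < X < 90) ≈ 0.6687


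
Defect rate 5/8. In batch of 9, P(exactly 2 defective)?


Binomial: P(X=2) = C(9,2)×p^2×(1-p)^7
= 36 × 25/64 × 2187/2097152 = 492075/33554432

P(X=2) = 492075/33554432 ≈ 1.47%


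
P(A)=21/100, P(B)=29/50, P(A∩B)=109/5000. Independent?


P(A)×P(B) = 609/5000
P(A∩B) = 109/5000
Not equal → NOT independent

No, not independent


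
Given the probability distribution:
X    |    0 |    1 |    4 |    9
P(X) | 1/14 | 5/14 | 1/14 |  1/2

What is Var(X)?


E[X] = 36/7
E[X²] = 42
Var(X) = E[X²] - (E[X])² = 42 - 1296/49 = 762/49

Var(X) = 762/49 ≈ 15.5510


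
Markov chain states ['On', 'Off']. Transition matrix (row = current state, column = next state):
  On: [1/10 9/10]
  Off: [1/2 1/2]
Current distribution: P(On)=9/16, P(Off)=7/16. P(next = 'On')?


P(next=On) = Σᵢ P(now=i)×P(i→On)
= 9/16×1/10 + 7/16×1/2
= 9/160 + 7/32 = 11/40

P = 11/40 ≈ 0.2750


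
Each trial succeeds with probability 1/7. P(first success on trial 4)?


Geometric: P(X=4) = (1-p)^(k-1)×p = (6/7)^3×1/7 = 216/2401

P(X=4) = 216/2401 ≈ 9.00%


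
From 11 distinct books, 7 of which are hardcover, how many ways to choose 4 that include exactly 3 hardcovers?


Choose 3 of the 7 hardcovers and 1 of the other 4 books:
C(7,3)×C(4,1) = 35×4 = 140

140


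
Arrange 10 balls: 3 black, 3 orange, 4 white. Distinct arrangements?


10!/(3!×3!×4!) = 4200

4200


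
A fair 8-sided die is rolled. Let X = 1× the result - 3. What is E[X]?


E[die] = (1+8)/2 = 9/2
E[X] = 1×9/2 - 3 = 3/2

E[X] = 3/2


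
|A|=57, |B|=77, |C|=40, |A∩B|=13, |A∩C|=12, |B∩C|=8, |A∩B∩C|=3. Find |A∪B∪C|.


|A∪B∪C| = 57+77+40-13-12-8+3 = 144

|A∪B∪C| = 144


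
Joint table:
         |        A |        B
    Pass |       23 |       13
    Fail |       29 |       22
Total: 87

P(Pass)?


P(Pass) = (23+13)/87 = 36/87 = 12/29

P(Pass) = 12/29 ≈ 41.38%


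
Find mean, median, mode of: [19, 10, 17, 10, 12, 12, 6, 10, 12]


Sorted: [6, 10, 10, 10, 12, 12, 12, 17, 19]
Mean = 108/9 = 12
Median = 12
Freq: {19: 1, 10: 3, 17: 1, 12: 3, 6: 1}
Mode: [10, 12]

Mean=12, Median=12, Mode=[10, 12]


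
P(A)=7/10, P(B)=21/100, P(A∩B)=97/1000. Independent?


P(A)×P(B) = 147/1000
P(A∩B) = 97/1000
Not equal → NOT independent

No, not independent


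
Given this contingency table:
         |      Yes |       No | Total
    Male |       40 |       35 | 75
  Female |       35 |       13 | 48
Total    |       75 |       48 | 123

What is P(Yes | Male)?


P(Yes | Male) = 40/(40+35) = 40/75 = 8/15

P(Yes|Male) = 8/15 ≈ 53.33%


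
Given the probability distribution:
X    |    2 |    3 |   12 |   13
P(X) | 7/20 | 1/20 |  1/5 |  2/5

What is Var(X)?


E[X] = 169/20
E[X²] = 393/4
Var(X) = E[X²] - (E[X])² = 393/4 - 28561/400 = 10739/400

Var(X) = 10739/400 ≈ 26.8475


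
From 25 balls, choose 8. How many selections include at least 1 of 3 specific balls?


Complement: C(25,8) - C(22,8) = 1081575 - 319770 = 761805

761805


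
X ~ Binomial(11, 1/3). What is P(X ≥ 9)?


P(X ≥ 9) = Σ P(X=i) for i=9..11
P(X=9) = 220/177147
P(X=10) = 22/177147
P(X=11) = 1/177147
Sum = 1/729

P(X ≥ 9) = 1/729 ≈ 0.14%


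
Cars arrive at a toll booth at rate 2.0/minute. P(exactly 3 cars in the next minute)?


Poisson(λ=2.0): P(X=3) = e^(-λ)×λ^k/k!
= e^(-2.0) × 2.0^3 / 3!
≈ 0.1353352832 × 8 / 6 ≈ 0.180447

P(X=3) ≈ 0.180447 ≈ 18.04%


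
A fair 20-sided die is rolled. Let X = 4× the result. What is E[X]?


E[die] = (1+20)/2 = 21/2
E[X] = 4 × 21/2 = 42

E[X] = 42


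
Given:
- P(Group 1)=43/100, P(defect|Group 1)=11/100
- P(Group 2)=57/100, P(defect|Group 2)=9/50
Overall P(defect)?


P(B) = Σ P(B|Aᵢ)×P(Aᵢ)
  11/100×43/100 = 473/10000
  9/50×57/100 = 513/5000
Sum = 1499/10000

P(defect) = 1499/10000 ≈ 14.99%


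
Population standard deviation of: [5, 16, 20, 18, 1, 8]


Mean = 68/6 = 34/3
  (5-34/3)²=361/9
  (16-34/3)²=196/9
  (20-34/3)²=676/9
  (18-34/3)²=400/9
  (1-34/3)²=961/9
  (8-34/3)²=100/9
Σ(x-μ)² = 898/3
σ² = (898/3)/6 = 449/9

σ = √(449/9) ≈ 7.0632


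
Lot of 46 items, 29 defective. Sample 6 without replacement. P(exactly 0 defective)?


Hypergeometric: C(29,0)×C(17,6)/C(46,6)
= 1×12376/9366819 = 1768/1338117

P(X=0) = 1768/1338117 ≈ 0.13%


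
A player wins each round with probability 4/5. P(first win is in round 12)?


Geometric: P(X=12) = (1-p)^(k-1)×p = (1/5)^11×4/5 = 4/244140625

P(X=12) = 4/244140625 ≈ 0.00%


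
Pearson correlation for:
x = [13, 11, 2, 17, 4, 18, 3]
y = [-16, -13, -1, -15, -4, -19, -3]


n=7, Σx=68, Σy=-71, Σxy=-975, Σx²=932, Σy²=1037
r = (7×(-975) - 68×(-71))/√((7×932 - 68²)(7×1037 - (-71)²))
= -1997/√(1900×2218) = -1997/√4214200 ≈ -1997/2052.8517 ≈ -0.9728

r ≈ -0.9728


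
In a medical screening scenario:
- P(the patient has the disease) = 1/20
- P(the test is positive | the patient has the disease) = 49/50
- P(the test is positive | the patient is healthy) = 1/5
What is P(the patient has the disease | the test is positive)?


Using Bayes' theorem:
P(A|B) = P(B|A)·P(A) / P(B)

P(the test is positive) = 49/50 × 1/20 + 1/5 × 19/20
= 49/1000 + 19/100 = 239/1000

P(the patient has the disease|the test is positive) = (49/1000) / (239/1000) = 49/239

P(the patient has the disease|the test is positive) = 49/239 ≈ 20.50%


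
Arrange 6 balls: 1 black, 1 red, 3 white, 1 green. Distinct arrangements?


6!/(1!×1!×3!×1!) = 120

120


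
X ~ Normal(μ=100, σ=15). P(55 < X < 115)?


z₁=(55-100)/15=-3.0, z₂=(115-100)/15=1.0
P = Φ(1.0) - Φ(-3.0) = 0.841345 - 0.001350 = 0.839995 ≈ 0.8400

P(55 < X < 115) ≈ 0.8400


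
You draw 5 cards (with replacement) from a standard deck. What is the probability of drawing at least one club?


P(not a club) = 39/52 = 3/4
P(none in 5 draws) = (3/4)^5 = 243/1024
P(≥1 club) = 1 - 243/1024 = 781/1024

P = 781/1024 ≈ 76.27%


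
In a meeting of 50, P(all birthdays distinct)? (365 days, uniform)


P(all different) = Π(365-i)/365 for i=0..49
= (365/365)×(364/365)×...×(316/365)
= 0.029626

P ≈ 0.0296 ≈ 2.96%


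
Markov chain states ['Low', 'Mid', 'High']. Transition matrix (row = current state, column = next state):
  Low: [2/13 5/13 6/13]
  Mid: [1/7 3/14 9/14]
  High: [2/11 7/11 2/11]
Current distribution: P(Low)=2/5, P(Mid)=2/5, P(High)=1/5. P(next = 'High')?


P(next=High) = Σᵢ P(now=i)×P(i→High)
= 2/5×6/13 + 2/5×9/14 + 1/5×2/11
= 12/65 + 9/35 + 2/55 = 2393/5005

P = 2393/5005 ≈ 0.4781


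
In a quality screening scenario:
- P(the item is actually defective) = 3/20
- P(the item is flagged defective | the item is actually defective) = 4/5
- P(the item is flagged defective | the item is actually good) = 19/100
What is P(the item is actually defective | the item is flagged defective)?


Using Bayes' theorem:
P(A|B) = P(B|A)·P(A) / P(B)

P(the item is flagged defective) = 4/5 × 3/20 + 19/100 × 17/20
= 3/25 + 323/2000 = 563/2000

P(the item is actually defective|the item is flagged defective) = (3/25) / (563/2000) = 240/563

P(the item is actually defective|the item is flagged defective) = 240/563 ≈ 42.63%


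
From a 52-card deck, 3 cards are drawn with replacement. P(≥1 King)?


P(not a King) = 48/52 = 12/13
P(none in 3 draws) = (12/13)^3 = 1728/2197
P(≥1 King) = 1 - 1728/2197 = 469/2197

P = 469/2197 ≈ 21.35%


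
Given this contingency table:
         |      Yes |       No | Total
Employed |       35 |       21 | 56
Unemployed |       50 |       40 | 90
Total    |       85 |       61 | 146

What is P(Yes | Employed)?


P(Yes | Employed) = 35/(35+21) = 35/56 = 5/8

P(Yes|Employed) = 5/8 ≈ 62.50%


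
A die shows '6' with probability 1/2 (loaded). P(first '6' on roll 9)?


Geometric: P(X=9) = (1-p)^(k-1)×p = (1/2)^8×1/2 = 1/512

P(X=9) = 1/512 ≈ 0.20%


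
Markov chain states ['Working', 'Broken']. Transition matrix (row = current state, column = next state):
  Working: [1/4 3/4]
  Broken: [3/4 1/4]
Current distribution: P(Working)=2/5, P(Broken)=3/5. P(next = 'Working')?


P(next=Working) = Σᵢ P(now=i)×P(i→Working)
= 2/5×1/4 + 3/5×3/4
= 1/10 + 9/20 = 11/20

P = 11/20 ≈ 0.5500


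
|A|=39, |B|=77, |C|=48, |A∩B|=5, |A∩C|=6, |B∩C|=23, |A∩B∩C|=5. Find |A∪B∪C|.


|A∪B∪C| = 39+77+48-5-6-23+5 = 135

|A∪B∪C| = 135


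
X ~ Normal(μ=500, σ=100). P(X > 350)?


z = (350-500)/100 = -1.5
P(X > 350) = 1 - P(Z ≤ -1.5) = 1 - 0.0668 = 0.9332

P(X > 350) ≈ 0.9332


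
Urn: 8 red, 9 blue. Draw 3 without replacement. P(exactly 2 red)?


Hypergeometric: C(8,2)×C(9,1)/C(17,3)
= 28×9/680 = 63/170

P(X=2) = 63/170 ≈ 37.06%


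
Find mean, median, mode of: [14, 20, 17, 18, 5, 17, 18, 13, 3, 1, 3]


Sorted: [1, 3, 3, 5, 13, 14, 17, 17, 18, 18, 20]
Mean = 129/11
Median = 14
Freq: {14: 1, 20: 1, 17: 2, 18: 2, 5: 1, 13: 1, 3: 2, 1: 1}
Mode: [3, 17, 18]

Mean=129/11, Median=14, Mode=[3, 17, 18]


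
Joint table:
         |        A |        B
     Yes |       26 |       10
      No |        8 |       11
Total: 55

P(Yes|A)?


P(Yes|A) = 26/(26+8) = 26/34 = 13/17

P = 13/17 ≈ 76.47%


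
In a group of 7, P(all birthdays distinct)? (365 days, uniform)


P(all different) = Π(365-i)/365 for i=0..6
= (365/365)×(364/365)×...×(359/365)
= 0.943764

P ≈ 0.9438 ≈ 94.38%


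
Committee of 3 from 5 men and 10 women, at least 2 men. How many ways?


Count by #men:
  2M,1W: C(5,2)×C(10,1)=100
  3M,0W: C(5,3)×C(10,0)=10
Total = 110

110


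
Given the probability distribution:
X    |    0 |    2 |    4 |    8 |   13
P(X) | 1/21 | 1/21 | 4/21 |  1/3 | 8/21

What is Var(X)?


E[X] = 178/21
E[X²] = 1868/21
Var(X) = E[X²] - (E[X])² = 1868/21 - 31684/441 = 7544/441

Var(X) = 7544/441 ≈ 17.1066


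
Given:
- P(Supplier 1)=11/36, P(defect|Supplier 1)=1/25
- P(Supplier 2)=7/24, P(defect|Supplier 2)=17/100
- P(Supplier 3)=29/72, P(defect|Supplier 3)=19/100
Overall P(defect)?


P(B) = Σ P(B|Aᵢ)×P(Aᵢ)
  1/25×11/36 = 11/900
  17/100×7/24 = 119/2400
  19/100×29/72 = 551/7200
Sum = 83/600

P(defect) = 83/600 ≈ 13.83%


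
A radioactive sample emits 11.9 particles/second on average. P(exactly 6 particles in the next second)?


Poisson(λ=11.9): P(X=6) = e^(-λ)×λ^k/k!
= e^(-11.9) × 11.9^6 / 6!
≈ 6.790404807e-06 × 2839760.85528 / 720 ≈ 0.026782

P(X=6) ≈ 0.026782 ≈ 2.68%


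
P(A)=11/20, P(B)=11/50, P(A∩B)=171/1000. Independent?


P(A)×P(B) = 121/1000
P(A∩B) = 171/1000
Not equal → NOT independent

No, not independent


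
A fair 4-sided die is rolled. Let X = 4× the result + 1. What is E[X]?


E[die] = (1+4)/2 = 5/2
E[X] = 4×5/2 + 1 = 11

E[X] = 11


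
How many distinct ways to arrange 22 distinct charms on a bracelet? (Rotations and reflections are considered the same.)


Free circular arrangements: rotations and reflections both identified.
(n-1)!/2 = 21!/2 = 51090942171709440000/2 = 25545471085854720000

25545471085854720000


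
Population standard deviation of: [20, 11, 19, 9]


Mean = 59/4
  (20-59/4)²=441/16
  (11-59/4)²=225/16
  (19-59/4)²=289/16
  (9-59/4)²=529/16
Σ(x-μ)² = 371/4
σ² = (371/4)/4 = 371/16

σ = √(371/16) ≈ 4.8153


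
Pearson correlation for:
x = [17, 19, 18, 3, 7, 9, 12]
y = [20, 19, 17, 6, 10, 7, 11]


n=7, Σx=85, Σy=90, Σxy=1290, Σx²=1257, Σy²=1356
r = (7×1290 - 85×90)/√((7×1257 - 85²)(7×1356 - 90²))
= 1380/√(1574×1392) = 1380/√2191008 ≈ 1380/1480.2054 ≈ 0.9323

r ≈ 0.9323


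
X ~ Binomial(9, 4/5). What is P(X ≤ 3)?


P(X ≤ 3) = Σ P(X=i) for i=0..3
P(X=0) = 1/1953125
P(X=1) = 36/1953125
P(X=2) = 576/1953125
P(X=3) = 5376/1953125
Sum = 5989/1953125

P(X ≤ 3) = 5989/1953125 ≈ 0.31%


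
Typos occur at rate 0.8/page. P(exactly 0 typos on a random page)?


Poisson(λ=0.8): P(X=0) = e^(-λ)×λ^k/k!
= e^(-0.8) × 0.8^0 / 0!
≈ 0.4493289641 × 1 / 1 ≈ 0.449329

P(X=0) ≈ 0.449329 ≈ 44.93%


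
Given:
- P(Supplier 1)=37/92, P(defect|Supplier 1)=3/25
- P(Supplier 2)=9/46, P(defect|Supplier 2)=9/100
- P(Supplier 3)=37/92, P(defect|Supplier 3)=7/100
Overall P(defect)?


P(B) = Σ P(B|Aᵢ)×P(Aᵢ)
  3/25×37/92 = 111/2300
  9/100×9/46 = 81/4600
  7/100×37/92 = 259/9200
Sum = 173/1840

P(defect) = 173/1840 ≈ 9.40%


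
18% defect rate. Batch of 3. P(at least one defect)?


P(all good) = (41/50)^3 = 68921/125000
P(≥1 defect) = 56079/125000

P = 56079/125000 ≈ 44.86%


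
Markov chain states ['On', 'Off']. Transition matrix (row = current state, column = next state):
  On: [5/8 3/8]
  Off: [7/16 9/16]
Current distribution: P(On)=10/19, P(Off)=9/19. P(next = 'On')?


P(next=On) = Σᵢ P(now=i)×P(i→On)
= 10/19×5/8 + 9/19×7/16
= 25/76 + 63/304 = 163/304

P = 163/304 ≈ 0.5362


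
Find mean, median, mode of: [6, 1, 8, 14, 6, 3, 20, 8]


Sorted: [1, 3, 6, 6, 8, 8, 14, 20]
Mean = 66/8 = 33/4
Median = 7
Freq: {6: 2, 1: 1, 8: 2, 14: 1, 3: 1, 20: 1}
Mode: [6, 8]

Mean=33/4, Median=7, Mode=[6, 8]


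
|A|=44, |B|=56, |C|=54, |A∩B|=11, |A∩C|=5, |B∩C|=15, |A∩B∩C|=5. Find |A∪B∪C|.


|A∪B∪C| = 44+56+54-11-5-15+5 = 128

|A∪B∪C| = 128


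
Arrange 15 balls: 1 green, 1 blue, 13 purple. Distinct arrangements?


15!/(1!×1!×13!) = 210

210


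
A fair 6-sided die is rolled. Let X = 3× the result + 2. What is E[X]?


E[die] = (1+6)/2 = 7/2
E[X] = 3×7/2 + 2 = 25/2

E[X] = 25/2


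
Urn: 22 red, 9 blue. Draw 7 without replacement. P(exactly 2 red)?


Hypergeometric: C(22,2)×C(9,5)/C(31,7)
= 231×126/2629575 = 3234/292175

P(X=2) = 3234/292175 ≈ 1.11%


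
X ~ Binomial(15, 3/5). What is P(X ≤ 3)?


P(X ≤ 3) = Σ P(X=i) for i=0..3
P(X=0) = 32768/30517578125
P(X=1) = 147456/6103515625
P(X=2) = 1548288/6103515625
P(X=3) = 10063872/6103515625
Sum = 58830848/30517578125

P(X ≤ 3) = 58830848/30517578125 ≈ 0.19%


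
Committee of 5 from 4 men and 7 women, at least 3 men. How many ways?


Count by #men:
  3M,2W: C(4,3)×C(7,2)=84
  4M,1W: C(4,4)×C(7,1)=7
Total = 91

91


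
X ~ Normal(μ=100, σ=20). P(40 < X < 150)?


z₁=(40-100)/20=-3.0, z₂=(150-100)/20=2.5
P = Φ(2.5) - Φ(-3.0) = 0.993790 - 0.001350 = 0.992440 ≈ 0.9924

P(40 < X < 150) ≈ 0.9924


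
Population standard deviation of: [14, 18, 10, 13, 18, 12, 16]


Mean = 101/7
  (14-101/7)²=9/49
  (18-101/7)²=625/49
  (10-101/7)²=961/49
  (13-101/7)²=100/49
  (18-101/7)²=625/49
  (12-101/7)²=289/49
  (16-101/7)²=121/49
Σ(x-μ)² = 390/7
σ² = (390/7)/7 = 390/49

σ = √(390/49) ≈ 2.8212


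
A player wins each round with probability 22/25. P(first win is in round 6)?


Geometric: P(X=6) = (1-p)^(k-1)×p = (3/25)^5×22/25 = 5346/244140625

P(X=6) = 5346/244140625 ≈ 0.00%


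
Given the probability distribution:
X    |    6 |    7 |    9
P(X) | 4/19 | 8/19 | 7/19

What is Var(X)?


E[X] = 143/19
E[X²] = 1103/19
Var(X) = E[X²] - (E[X])² = 1103/19 - 20449/361 = 508/361

Var(X) = 508/361 ≈ 1.4072


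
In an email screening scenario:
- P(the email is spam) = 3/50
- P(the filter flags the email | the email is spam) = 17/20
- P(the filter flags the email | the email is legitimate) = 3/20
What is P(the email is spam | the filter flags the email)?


Using Bayes' theorem:
P(A|B) = P(B|A)·P(A) / P(B)

P(the filter flags the email) = 17/20 × 3/50 + 3/20 × 47/50
= 51/1000 + 141/1000 = 24/125

P(the email is spam|the filter flags the email) = (51/1000) / (24/125) = 17/64

P(the email is spam|the filter flags the email) = 17/64 ≈ 26.56%


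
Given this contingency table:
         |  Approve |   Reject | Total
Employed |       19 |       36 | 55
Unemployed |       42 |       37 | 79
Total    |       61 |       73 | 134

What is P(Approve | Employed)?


P(Approve | Employed) = 19/(19+36) = 19/55

P(Approve|Employed) = 19/55 ≈ 34.55%


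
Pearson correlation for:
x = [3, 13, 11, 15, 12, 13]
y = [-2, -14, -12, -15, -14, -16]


n=6, Σx=67, Σy=-73, Σxy=-921, Σx²=837, Σy²=1021
r = (6×(-921) - 67×(-73))/√((6×837 - 67²)(6×1021 - (-73)²))
= -635/√(533×797) = -635/√424801 ≈ -635/651.7676 ≈ -0.9743

r ≈ -0.9743


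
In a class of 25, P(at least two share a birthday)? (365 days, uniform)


P(all different) = Π(365-i)/365 for i=0..24
= 0.431300
P(match) = 1 - 0.431300 = 0.568700

P ≈ 0.5687 ≈ 56.87%


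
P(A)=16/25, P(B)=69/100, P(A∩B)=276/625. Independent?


P(A)×P(B) = 276/625
P(A∩B) = 276/625
Equal ✓ → Independent

Yes, independent


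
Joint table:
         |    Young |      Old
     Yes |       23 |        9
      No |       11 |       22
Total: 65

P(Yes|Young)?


P(Yes|Young) = 23/(23+11) = 23/34

P = 23/34 ≈ 67.65%


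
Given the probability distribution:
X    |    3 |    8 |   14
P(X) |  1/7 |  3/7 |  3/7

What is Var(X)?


E[X] = 69/7
E[X²] = 789/7
Var(X) = E[X²] - (E[X])² = 789/7 - 4761/49 = 762/49

Var(X) = 762/49 ≈ 15.5510


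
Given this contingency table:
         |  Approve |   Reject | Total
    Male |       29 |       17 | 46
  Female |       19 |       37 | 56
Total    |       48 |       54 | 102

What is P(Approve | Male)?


P(Approve | Male) = 29/(29+17) = 29/46

P(Approve|Male) = 29/46 ≈ 63.04%


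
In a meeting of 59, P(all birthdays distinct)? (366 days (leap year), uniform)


P(all different) = Π(366-i)/366 for i=0..58
= (366/366)×(365/366)×...×(308/366)
= 0.007112

P ≈ 0.0071 ≈ 0.71%


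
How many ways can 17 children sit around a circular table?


Circular arrangements of 17 distinct objects: fix one position to break rotational symmetry.
(n-1)! = 16! = 20922789888000

20922789888000


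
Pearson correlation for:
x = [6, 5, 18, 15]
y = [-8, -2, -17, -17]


n=4, Σx=44, Σy=-44, Σxy=-619, Σx²=610, Σy²=646
r = (4×(-619) - 44×(-44))/√((4×610 - 44²)(4×646 - (-44)²))
= -540/√(504×648) = -540/√326592 ≈ -540/571.4823 ≈ -0.9449

r ≈ -0.9449


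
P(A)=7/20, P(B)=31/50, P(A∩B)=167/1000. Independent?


P(A)×P(B) = 217/1000
P(A∩B) = 167/1000
Not equal → NOT independent

No, not independent


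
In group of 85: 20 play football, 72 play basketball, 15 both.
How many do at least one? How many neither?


|A∪B| = 20+72-15 = 77
Neither = 85-77 = 8

At least one: 77; Neither: 8


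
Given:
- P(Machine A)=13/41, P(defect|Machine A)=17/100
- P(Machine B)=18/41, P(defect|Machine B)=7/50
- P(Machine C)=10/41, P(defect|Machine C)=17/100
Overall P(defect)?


P(B) = Σ P(B|Aᵢ)×P(Aᵢ)
  17/100×13/41 = 221/4100
  7/50×18/41 = 63/1025
  17/100×10/41 = 17/410
Sum = 643/4100

P(defect) = 643/4100 ≈ 15.68%


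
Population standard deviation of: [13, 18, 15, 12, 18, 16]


Mean = 92/6 = 46/3
  (13-46/3)²=49/9
  (18-46/3)²=64/9
  (15-46/3)²=1/9
  (12-46/3)²=100/9
  (18-46/3)²=64/9
  (16-46/3)²=4/9
Σ(x-μ)² = 94/3
σ² = (94/3)/6 = 47/9

σ = √(47/9) ≈ 2.2852


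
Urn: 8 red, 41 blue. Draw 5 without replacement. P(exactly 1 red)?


Hypergeometric: C(8,1)×C(41,4)/C(49,5)
= 8×101270/1906884 = 202540/476721

P(X=1) = 202540/476721 ≈ 42.49%


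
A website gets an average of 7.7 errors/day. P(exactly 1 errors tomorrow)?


Poisson(λ=7.7): P(X=1) = e^(-λ)×λ^k/k!
= e^(-7.7) × 7.7^1 / 1!
≈ 0.0004528271829 × 7.7 / 1 ≈ 0.003487

P(X=1) ≈ 0.003487 ≈ 0.35%


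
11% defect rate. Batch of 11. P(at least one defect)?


P(all good) = (89/100)^11 = 2775173073766990340489/10000000000000000000000
P(≥1 defect) = 7224826926233009659511/10000000000000000000000

P = 7224826926233009659511/10000000000000000000000 ≈ 72.25%


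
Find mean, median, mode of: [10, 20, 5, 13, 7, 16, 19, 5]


Sorted: [5, 5, 7, 10, 13, 16, 19, 20]
Mean = 95/8
Median = 23/2
Freq: {10: 1, 20: 1, 5: 2, 13: 1, 7: 1, 16: 1, 19: 1}
Mode: [5]

Mean=95/8, Median=23/2, Mode=5


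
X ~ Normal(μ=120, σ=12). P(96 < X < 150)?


z₁=(96-120)/12=-2.0, z₂=(150-120)/12=2.5
P = Φ(2.5) - Φ(-2.0) = 0.993790 - 0.022750 = 0.971040 ≈ 0.9710

P(96 < X < 150) ≈ 0.9710


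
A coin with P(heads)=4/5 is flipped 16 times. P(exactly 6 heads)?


Binomial: P(X=6) = C(16,6)×p^6×(1-p)^10
= 8008 × 4096/15625 × 1/9765625 = 32800768/152587890625

P(X=6) = 32800768/152587890625 ≈ 0.02%


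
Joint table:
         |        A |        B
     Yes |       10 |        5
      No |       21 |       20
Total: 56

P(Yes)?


P(Yes) = (10+5)/56 = 15/56

P(Yes) = 15/56 ≈ 26.79%
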